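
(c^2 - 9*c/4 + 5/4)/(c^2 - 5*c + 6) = (4*c^2 - 9*c + 5)/(4*(c^2 - 5*c + 6))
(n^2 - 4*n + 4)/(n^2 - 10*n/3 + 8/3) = 3*(n - 2)/(3*n - 4)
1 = 1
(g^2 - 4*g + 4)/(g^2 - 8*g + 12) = (g - 2)/(g - 6)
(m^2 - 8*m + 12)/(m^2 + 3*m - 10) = (m - 6)/(m + 5)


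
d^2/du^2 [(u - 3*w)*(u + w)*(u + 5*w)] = 6*u + 6*w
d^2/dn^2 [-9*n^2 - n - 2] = -18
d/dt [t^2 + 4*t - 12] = 2*t + 4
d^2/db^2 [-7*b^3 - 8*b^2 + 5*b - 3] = -42*b - 16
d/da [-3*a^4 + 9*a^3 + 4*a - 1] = -12*a^3 + 27*a^2 + 4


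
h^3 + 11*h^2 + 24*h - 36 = (h - 1)*(h + 6)^2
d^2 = d^2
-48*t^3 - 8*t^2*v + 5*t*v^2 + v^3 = (-3*t + v)*(4*t + v)^2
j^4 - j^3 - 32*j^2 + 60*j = j*(j - 5)*(j - 2)*(j + 6)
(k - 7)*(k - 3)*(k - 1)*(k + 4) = k^4 - 7*k^3 - 13*k^2 + 103*k - 84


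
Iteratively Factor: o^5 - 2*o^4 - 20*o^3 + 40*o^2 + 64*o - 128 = (o - 2)*(o^4 - 20*o^2 + 64) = (o - 2)*(o + 2)*(o^3 - 2*o^2 - 16*o + 32) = (o - 4)*(o - 2)*(o + 2)*(o^2 + 2*o - 8) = (o - 4)*(o - 2)^2*(o + 2)*(o + 4)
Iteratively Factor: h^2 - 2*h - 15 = (h + 3)*(h - 5)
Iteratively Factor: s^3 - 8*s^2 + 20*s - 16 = (s - 4)*(s^2 - 4*s + 4) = (s - 4)*(s - 2)*(s - 2)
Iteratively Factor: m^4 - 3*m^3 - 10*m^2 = (m - 5)*(m^3 + 2*m^2) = m*(m - 5)*(m^2 + 2*m) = m*(m - 5)*(m + 2)*(m)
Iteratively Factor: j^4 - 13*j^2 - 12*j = (j - 4)*(j^3 + 4*j^2 + 3*j) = (j - 4)*(j + 1)*(j^2 + 3*j) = (j - 4)*(j + 1)*(j + 3)*(j)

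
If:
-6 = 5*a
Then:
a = -6/5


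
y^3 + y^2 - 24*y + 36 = (y - 3)*(y - 2)*(y + 6)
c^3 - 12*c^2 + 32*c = c*(c - 8)*(c - 4)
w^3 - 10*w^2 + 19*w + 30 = (w - 6)*(w - 5)*(w + 1)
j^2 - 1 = (j - 1)*(j + 1)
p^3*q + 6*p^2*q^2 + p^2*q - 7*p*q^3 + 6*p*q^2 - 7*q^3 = (p - q)*(p + 7*q)*(p*q + q)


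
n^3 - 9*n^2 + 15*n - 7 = (n - 7)*(n - 1)^2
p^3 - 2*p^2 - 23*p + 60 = (p - 4)*(p - 3)*(p + 5)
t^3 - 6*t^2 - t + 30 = (t - 5)*(t - 3)*(t + 2)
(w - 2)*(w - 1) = w^2 - 3*w + 2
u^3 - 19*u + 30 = (u - 3)*(u - 2)*(u + 5)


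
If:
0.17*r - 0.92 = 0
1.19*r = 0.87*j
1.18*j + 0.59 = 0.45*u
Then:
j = 7.40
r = 5.41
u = 20.72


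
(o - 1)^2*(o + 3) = o^3 + o^2 - 5*o + 3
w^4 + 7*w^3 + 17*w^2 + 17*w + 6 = (w + 1)^2*(w + 2)*(w + 3)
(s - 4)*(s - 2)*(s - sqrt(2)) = s^3 - 6*s^2 - sqrt(2)*s^2 + 8*s + 6*sqrt(2)*s - 8*sqrt(2)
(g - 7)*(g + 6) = g^2 - g - 42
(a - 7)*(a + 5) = a^2 - 2*a - 35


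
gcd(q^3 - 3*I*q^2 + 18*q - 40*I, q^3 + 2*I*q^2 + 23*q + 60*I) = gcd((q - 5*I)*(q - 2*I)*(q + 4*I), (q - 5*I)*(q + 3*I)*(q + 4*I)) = q^2 - I*q + 20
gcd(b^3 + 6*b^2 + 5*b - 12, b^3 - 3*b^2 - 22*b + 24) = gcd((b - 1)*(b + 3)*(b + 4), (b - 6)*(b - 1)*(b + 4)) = b^2 + 3*b - 4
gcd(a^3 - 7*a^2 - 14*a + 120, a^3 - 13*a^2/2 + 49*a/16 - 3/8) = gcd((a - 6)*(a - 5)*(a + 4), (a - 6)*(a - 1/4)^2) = a - 6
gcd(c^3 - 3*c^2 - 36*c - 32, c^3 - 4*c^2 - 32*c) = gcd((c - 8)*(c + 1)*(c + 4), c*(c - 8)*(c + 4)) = c^2 - 4*c - 32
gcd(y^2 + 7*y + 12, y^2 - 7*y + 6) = 1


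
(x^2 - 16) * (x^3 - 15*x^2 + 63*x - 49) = x^5 - 15*x^4 + 47*x^3 + 191*x^2 - 1008*x + 784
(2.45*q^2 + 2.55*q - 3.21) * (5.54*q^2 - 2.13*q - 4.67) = 13.573*q^4 + 8.9085*q^3 - 34.6564*q^2 - 5.0712*q + 14.9907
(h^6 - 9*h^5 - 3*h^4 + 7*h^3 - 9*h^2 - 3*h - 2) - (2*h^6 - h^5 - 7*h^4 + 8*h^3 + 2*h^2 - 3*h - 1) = -h^6 - 8*h^5 + 4*h^4 - h^3 - 11*h^2 - 1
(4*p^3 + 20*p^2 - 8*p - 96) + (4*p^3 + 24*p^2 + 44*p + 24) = 8*p^3 + 44*p^2 + 36*p - 72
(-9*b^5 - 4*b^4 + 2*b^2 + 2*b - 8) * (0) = 0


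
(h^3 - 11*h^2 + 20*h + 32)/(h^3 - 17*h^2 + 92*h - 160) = (h + 1)/(h - 5)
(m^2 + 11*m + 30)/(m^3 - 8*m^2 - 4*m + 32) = (m^2 + 11*m + 30)/(m^3 - 8*m^2 - 4*m + 32)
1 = 1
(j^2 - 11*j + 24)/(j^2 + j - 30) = (j^2 - 11*j + 24)/(j^2 + j - 30)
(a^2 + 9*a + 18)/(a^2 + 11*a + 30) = (a + 3)/(a + 5)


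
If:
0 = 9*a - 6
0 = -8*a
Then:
No Solution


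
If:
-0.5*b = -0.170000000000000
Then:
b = 0.34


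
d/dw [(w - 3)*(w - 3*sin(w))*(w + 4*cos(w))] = (3 - w)*(w - 3*sin(w))*(4*sin(w) - 1) + (3 - w)*(w + 4*cos(w))*(3*cos(w) - 1) + (w - 3*sin(w))*(w + 4*cos(w))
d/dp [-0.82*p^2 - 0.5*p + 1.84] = -1.64*p - 0.5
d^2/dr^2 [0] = 0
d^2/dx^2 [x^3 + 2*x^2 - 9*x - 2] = 6*x + 4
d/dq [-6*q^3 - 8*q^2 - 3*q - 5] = -18*q^2 - 16*q - 3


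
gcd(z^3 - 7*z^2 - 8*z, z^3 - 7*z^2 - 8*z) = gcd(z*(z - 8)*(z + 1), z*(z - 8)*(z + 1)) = z^3 - 7*z^2 - 8*z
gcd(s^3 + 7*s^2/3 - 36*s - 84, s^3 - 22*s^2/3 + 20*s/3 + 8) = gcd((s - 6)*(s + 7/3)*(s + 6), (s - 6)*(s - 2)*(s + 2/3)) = s - 6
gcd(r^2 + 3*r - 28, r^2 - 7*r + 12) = r - 4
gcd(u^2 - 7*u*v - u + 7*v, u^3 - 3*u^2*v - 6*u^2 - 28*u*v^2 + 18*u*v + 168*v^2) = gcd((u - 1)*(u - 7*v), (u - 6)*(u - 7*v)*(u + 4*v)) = u - 7*v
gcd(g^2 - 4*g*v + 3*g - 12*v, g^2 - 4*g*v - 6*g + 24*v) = -g + 4*v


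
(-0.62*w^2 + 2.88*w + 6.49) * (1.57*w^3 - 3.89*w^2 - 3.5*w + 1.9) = -0.9734*w^5 + 6.9334*w^4 + 1.1561*w^3 - 36.5041*w^2 - 17.243*w + 12.331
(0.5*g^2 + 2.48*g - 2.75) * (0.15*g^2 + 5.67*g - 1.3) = 0.075*g^4 + 3.207*g^3 + 12.9991*g^2 - 18.8165*g + 3.575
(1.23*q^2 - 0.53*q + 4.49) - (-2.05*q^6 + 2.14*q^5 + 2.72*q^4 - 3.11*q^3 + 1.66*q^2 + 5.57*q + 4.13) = 2.05*q^6 - 2.14*q^5 - 2.72*q^4 + 3.11*q^3 - 0.43*q^2 - 6.1*q + 0.36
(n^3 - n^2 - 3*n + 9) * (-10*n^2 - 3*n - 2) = -10*n^5 + 7*n^4 + 31*n^3 - 79*n^2 - 21*n - 18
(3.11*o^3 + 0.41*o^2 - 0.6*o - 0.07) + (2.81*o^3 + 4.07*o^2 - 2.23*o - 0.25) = 5.92*o^3 + 4.48*o^2 - 2.83*o - 0.32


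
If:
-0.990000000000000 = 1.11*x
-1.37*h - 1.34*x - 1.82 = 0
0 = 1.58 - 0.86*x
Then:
No Solution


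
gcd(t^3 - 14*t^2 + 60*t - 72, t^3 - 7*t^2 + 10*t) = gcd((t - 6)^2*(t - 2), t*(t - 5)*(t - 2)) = t - 2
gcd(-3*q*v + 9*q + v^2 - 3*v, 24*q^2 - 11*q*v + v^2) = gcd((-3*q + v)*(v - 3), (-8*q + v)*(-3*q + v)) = 3*q - v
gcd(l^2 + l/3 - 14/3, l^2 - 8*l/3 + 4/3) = l - 2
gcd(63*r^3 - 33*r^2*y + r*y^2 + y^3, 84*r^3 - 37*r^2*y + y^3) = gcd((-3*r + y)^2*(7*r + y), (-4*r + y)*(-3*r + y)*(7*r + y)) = -21*r^2 + 4*r*y + y^2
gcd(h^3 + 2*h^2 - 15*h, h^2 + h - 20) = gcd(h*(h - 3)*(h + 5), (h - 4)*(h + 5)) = h + 5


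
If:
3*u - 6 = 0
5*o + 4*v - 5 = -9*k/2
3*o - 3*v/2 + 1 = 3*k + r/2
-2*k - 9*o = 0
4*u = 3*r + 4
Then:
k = -74/115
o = 148/1035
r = 4/3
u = 2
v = 1858/1035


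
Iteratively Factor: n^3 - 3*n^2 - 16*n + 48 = (n + 4)*(n^2 - 7*n + 12) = (n - 4)*(n + 4)*(n - 3)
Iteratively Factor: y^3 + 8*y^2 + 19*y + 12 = (y + 3)*(y^2 + 5*y + 4) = (y + 3)*(y + 4)*(y + 1)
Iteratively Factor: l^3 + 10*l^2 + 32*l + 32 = (l + 2)*(l^2 + 8*l + 16) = (l + 2)*(l + 4)*(l + 4)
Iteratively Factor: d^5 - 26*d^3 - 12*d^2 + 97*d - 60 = (d - 1)*(d^4 + d^3 - 25*d^2 - 37*d + 60) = (d - 1)^2*(d^3 + 2*d^2 - 23*d - 60) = (d - 1)^2*(d + 3)*(d^2 - d - 20) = (d - 1)^2*(d + 3)*(d + 4)*(d - 5)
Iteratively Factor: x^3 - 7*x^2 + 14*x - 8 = (x - 4)*(x^2 - 3*x + 2) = (x - 4)*(x - 2)*(x - 1)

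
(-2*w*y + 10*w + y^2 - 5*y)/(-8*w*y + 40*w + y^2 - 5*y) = (-2*w + y)/(-8*w + y)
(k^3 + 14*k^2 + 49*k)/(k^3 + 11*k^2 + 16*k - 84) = k*(k + 7)/(k^2 + 4*k - 12)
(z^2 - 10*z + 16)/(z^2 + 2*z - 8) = (z - 8)/(z + 4)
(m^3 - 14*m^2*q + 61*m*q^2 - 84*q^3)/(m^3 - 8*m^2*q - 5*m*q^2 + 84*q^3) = (m - 3*q)/(m + 3*q)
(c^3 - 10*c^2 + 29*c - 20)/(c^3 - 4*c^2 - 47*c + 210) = (c^2 - 5*c + 4)/(c^2 + c - 42)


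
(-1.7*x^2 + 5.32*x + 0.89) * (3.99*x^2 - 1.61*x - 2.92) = -6.783*x^4 + 23.9638*x^3 - 0.0501000000000014*x^2 - 16.9673*x - 2.5988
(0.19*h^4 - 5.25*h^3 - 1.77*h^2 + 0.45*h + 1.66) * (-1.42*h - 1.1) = -0.2698*h^5 + 7.246*h^4 + 8.2884*h^3 + 1.308*h^2 - 2.8522*h - 1.826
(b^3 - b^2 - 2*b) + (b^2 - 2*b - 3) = b^3 - 4*b - 3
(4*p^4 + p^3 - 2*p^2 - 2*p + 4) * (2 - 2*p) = -8*p^5 + 6*p^4 + 6*p^3 - 12*p + 8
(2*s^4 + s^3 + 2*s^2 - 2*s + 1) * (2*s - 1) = 4*s^5 + 3*s^3 - 6*s^2 + 4*s - 1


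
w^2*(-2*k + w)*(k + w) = -2*k^2*w^2 - k*w^3 + w^4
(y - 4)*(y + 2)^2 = y^3 - 12*y - 16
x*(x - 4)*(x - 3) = x^3 - 7*x^2 + 12*x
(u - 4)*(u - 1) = u^2 - 5*u + 4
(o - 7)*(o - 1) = o^2 - 8*o + 7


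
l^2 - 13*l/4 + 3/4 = (l - 3)*(l - 1/4)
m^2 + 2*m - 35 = (m - 5)*(m + 7)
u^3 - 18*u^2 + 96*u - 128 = (u - 8)^2*(u - 2)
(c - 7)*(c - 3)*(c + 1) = c^3 - 9*c^2 + 11*c + 21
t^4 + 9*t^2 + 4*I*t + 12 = (t - 3*I)*(t - I)*(t + 2*I)^2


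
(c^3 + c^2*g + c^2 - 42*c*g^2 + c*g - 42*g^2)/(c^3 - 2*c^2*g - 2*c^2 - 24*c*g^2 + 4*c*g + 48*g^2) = (c^2 + 7*c*g + c + 7*g)/(c^2 + 4*c*g - 2*c - 8*g)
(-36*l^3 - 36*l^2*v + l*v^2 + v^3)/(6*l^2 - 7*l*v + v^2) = (6*l^2 + 7*l*v + v^2)/(-l + v)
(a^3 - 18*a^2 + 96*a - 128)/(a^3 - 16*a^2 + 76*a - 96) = (a - 8)/(a - 6)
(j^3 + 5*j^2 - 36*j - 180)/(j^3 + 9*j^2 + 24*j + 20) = (j^2 - 36)/(j^2 + 4*j + 4)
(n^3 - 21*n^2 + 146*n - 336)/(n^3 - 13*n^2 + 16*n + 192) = (n^2 - 13*n + 42)/(n^2 - 5*n - 24)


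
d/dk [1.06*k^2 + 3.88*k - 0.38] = 2.12*k + 3.88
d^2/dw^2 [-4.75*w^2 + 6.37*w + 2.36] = -9.50000000000000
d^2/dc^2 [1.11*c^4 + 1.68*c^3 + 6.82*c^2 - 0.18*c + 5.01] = 13.32*c^2 + 10.08*c + 13.64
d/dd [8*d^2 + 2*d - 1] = 16*d + 2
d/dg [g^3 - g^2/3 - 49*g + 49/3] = 3*g^2 - 2*g/3 - 49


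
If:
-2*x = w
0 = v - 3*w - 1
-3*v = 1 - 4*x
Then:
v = -1/11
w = -4/11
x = 2/11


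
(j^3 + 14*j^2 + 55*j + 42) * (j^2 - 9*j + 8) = j^5 + 5*j^4 - 63*j^3 - 341*j^2 + 62*j + 336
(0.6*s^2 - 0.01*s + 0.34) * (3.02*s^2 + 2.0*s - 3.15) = 1.812*s^4 + 1.1698*s^3 - 0.8832*s^2 + 0.7115*s - 1.071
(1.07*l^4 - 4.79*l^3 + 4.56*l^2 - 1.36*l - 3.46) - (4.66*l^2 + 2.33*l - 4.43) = 1.07*l^4 - 4.79*l^3 - 0.100000000000001*l^2 - 3.69*l + 0.97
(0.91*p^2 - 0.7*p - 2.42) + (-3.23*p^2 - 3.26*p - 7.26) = -2.32*p^2 - 3.96*p - 9.68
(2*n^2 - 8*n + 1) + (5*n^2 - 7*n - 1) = 7*n^2 - 15*n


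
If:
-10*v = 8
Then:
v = -4/5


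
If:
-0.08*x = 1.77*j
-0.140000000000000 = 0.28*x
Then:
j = 0.02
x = -0.50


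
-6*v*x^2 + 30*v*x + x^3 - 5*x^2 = x*(-6*v + x)*(x - 5)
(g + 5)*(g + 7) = g^2 + 12*g + 35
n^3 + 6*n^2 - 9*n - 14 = (n - 2)*(n + 1)*(n + 7)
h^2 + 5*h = h*(h + 5)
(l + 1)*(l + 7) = l^2 + 8*l + 7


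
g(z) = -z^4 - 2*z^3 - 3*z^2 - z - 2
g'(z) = -4*z^3 - 6*z^2 - 6*z - 1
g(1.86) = -39.08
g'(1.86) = -58.66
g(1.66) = -28.67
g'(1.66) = -45.79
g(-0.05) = -1.96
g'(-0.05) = -0.71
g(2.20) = -63.44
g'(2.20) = -85.83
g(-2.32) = -19.82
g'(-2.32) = 30.57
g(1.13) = -11.48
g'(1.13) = -21.21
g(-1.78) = -8.48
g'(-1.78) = 13.23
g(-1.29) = -4.18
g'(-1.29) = 5.34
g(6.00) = -1844.00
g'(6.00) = -1117.00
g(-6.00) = -968.00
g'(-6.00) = 683.00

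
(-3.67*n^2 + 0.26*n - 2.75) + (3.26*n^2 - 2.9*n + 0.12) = -0.41*n^2 - 2.64*n - 2.63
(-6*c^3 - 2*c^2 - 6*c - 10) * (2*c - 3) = -12*c^4 + 14*c^3 - 6*c^2 - 2*c + 30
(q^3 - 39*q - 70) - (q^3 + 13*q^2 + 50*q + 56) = -13*q^2 - 89*q - 126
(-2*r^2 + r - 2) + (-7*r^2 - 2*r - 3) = -9*r^2 - r - 5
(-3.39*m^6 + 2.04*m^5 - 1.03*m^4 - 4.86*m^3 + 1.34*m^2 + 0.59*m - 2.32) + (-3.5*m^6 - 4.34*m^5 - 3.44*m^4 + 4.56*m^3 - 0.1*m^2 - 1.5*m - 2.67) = -6.89*m^6 - 2.3*m^5 - 4.47*m^4 - 0.300000000000001*m^3 + 1.24*m^2 - 0.91*m - 4.99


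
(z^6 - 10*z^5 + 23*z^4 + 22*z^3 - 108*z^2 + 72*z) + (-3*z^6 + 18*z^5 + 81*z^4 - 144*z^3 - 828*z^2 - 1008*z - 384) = -2*z^6 + 8*z^5 + 104*z^4 - 122*z^3 - 936*z^2 - 936*z - 384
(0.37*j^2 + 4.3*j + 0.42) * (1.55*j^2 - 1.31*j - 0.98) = 0.5735*j^4 + 6.1803*j^3 - 5.3446*j^2 - 4.7642*j - 0.4116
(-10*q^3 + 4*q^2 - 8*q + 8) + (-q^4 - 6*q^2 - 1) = -q^4 - 10*q^3 - 2*q^2 - 8*q + 7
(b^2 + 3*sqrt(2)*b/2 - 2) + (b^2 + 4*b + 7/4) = 2*b^2 + 3*sqrt(2)*b/2 + 4*b - 1/4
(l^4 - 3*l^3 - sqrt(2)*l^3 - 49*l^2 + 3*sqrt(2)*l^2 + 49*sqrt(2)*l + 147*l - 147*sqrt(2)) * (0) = 0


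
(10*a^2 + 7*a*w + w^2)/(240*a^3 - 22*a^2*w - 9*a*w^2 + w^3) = (2*a + w)/(48*a^2 - 14*a*w + w^2)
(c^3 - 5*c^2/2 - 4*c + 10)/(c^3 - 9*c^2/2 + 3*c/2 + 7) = (2*c^2 - c - 10)/(2*c^2 - 5*c - 7)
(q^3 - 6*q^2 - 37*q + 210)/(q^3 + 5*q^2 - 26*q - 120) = (q - 7)/(q + 4)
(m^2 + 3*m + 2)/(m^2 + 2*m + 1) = (m + 2)/(m + 1)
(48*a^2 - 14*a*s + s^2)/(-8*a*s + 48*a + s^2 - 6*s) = (-6*a + s)/(s - 6)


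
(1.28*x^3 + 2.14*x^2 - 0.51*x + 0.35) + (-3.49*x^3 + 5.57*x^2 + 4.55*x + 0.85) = -2.21*x^3 + 7.71*x^2 + 4.04*x + 1.2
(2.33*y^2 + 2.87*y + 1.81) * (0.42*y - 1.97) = 0.9786*y^3 - 3.3847*y^2 - 4.8937*y - 3.5657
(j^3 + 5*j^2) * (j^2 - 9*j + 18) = j^5 - 4*j^4 - 27*j^3 + 90*j^2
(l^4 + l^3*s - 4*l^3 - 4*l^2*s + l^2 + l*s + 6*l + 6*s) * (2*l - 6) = 2*l^5 + 2*l^4*s - 14*l^4 - 14*l^3*s + 26*l^3 + 26*l^2*s + 6*l^2 + 6*l*s - 36*l - 36*s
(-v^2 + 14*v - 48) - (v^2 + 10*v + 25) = -2*v^2 + 4*v - 73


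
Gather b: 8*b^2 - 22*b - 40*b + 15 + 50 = 8*b^2 - 62*b + 65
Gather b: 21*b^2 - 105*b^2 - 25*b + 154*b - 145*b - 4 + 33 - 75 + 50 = -84*b^2 - 16*b + 4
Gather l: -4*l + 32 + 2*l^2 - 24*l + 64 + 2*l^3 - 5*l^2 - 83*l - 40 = 2*l^3 - 3*l^2 - 111*l + 56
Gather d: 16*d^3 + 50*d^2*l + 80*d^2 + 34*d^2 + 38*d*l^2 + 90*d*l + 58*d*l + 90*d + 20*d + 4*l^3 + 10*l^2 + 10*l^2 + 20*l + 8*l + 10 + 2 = 16*d^3 + d^2*(50*l + 114) + d*(38*l^2 + 148*l + 110) + 4*l^3 + 20*l^2 + 28*l + 12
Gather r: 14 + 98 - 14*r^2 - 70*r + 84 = -14*r^2 - 70*r + 196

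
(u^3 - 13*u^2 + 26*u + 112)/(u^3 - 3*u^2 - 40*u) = (u^2 - 5*u - 14)/(u*(u + 5))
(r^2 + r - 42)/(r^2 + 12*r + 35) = (r - 6)/(r + 5)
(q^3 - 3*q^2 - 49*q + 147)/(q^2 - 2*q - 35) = (q^2 + 4*q - 21)/(q + 5)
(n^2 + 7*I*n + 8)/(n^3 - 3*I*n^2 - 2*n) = (n + 8*I)/(n*(n - 2*I))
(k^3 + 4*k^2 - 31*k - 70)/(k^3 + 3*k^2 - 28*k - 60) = (k + 7)/(k + 6)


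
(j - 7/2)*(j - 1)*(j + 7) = j^3 + 5*j^2/2 - 28*j + 49/2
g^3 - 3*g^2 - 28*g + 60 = (g - 6)*(g - 2)*(g + 5)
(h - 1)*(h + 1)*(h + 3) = h^3 + 3*h^2 - h - 3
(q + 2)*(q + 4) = q^2 + 6*q + 8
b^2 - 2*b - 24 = (b - 6)*(b + 4)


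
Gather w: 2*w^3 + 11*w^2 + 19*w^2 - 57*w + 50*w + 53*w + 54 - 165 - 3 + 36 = 2*w^3 + 30*w^2 + 46*w - 78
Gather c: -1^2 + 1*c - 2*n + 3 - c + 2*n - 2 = 0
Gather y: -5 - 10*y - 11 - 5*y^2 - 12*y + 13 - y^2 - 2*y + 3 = -6*y^2 - 24*y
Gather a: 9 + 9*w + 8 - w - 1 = 8*w + 16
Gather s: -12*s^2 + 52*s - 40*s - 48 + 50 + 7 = -12*s^2 + 12*s + 9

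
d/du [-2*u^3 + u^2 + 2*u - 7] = -6*u^2 + 2*u + 2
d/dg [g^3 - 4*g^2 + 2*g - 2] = 3*g^2 - 8*g + 2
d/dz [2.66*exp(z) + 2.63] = 2.66*exp(z)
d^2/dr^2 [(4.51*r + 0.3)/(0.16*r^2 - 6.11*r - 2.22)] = ((55.0162 - 4.3296*r)*(-0.16*r^2 + 6.11*r + 2.22) - (0.32*r - 6.11)*(0.64*r - 12.22)*(4.51*r + 0.3))/(-0.16*r^2 + 6.11*r + 2.22)^3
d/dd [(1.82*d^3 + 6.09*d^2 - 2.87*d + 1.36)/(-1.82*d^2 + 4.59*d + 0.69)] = (-3.3124*d^4 + 16.7076*d^3 + 26.4971*d^2 + 13.3546*d - 8.2227)/(3.3124*d^4 - 16.7076*d^3 + 18.5565*d^2 + 6.3342*d + 0.4761)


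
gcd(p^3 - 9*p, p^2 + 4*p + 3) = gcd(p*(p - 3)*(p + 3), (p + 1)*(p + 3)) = p + 3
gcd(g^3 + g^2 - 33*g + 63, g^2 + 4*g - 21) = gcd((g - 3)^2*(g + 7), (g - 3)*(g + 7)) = g^2 + 4*g - 21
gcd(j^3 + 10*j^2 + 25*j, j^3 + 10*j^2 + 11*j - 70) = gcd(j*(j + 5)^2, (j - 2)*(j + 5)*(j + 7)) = j + 5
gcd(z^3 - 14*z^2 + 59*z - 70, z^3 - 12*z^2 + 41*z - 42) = z^2 - 9*z + 14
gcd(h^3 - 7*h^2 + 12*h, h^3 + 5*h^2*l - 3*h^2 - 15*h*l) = h^2 - 3*h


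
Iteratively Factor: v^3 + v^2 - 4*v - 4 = (v + 2)*(v^2 - v - 2) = (v - 2)*(v + 2)*(v + 1)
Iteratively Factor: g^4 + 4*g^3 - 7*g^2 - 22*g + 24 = (g - 1)*(g^3 + 5*g^2 - 2*g - 24) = (g - 2)*(g - 1)*(g^2 + 7*g + 12) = (g - 2)*(g - 1)*(g + 4)*(g + 3)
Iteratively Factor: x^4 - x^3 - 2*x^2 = (x)*(x^3 - x^2 - 2*x) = x*(x + 1)*(x^2 - 2*x) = x^2*(x + 1)*(x - 2)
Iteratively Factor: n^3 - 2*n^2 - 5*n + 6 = (n + 2)*(n^2 - 4*n + 3) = (n - 1)*(n + 2)*(n - 3)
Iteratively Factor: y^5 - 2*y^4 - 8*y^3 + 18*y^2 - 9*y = (y - 1)*(y^4 - y^3 - 9*y^2 + 9*y) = (y - 1)^2*(y^3 - 9*y) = y*(y - 1)^2*(y^2 - 9) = y*(y - 3)*(y - 1)^2*(y + 3)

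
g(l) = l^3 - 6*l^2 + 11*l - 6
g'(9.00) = 146.00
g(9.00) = 336.00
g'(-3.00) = 74.00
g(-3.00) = -120.00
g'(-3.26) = 82.00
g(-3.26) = -140.27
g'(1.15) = 1.17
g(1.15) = 0.24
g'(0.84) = 3.04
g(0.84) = -0.40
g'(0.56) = 5.22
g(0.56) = -1.55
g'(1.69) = -0.71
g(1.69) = 0.28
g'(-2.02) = 47.48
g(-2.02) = -60.94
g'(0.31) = 7.57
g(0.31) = -3.14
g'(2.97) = 1.82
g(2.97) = -0.06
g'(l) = 3*l^2 - 12*l + 11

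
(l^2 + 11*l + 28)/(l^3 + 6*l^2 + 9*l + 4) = (l + 7)/(l^2 + 2*l + 1)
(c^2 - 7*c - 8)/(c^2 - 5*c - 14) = (-c^2 + 7*c + 8)/(-c^2 + 5*c + 14)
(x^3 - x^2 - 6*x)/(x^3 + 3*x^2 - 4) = x*(x - 3)/(x^2 + x - 2)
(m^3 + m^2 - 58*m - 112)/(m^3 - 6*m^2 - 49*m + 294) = (m^2 - 6*m - 16)/(m^2 - 13*m + 42)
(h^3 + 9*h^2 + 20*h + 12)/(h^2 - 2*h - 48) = (h^2 + 3*h + 2)/(h - 8)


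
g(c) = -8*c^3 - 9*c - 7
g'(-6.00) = -873.00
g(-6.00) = 1775.00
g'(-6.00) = -873.00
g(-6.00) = 1775.00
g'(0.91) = -28.87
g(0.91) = -21.22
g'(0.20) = -9.96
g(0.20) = -8.86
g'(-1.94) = -99.33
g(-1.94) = 68.87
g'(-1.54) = -65.92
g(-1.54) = 36.08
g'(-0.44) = -13.65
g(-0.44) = -2.36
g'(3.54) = -309.76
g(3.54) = -393.75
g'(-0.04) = -9.04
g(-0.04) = -6.64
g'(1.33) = -51.45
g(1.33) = -37.79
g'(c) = -24*c^2 - 9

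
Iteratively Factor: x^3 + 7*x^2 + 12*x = (x + 3)*(x^2 + 4*x) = (x + 3)*(x + 4)*(x)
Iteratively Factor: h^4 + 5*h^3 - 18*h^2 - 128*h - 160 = (h + 4)*(h^3 + h^2 - 22*h - 40) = (h + 4)^2*(h^2 - 3*h - 10) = (h + 2)*(h + 4)^2*(h - 5)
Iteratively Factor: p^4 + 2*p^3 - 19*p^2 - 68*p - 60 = (p + 3)*(p^3 - p^2 - 16*p - 20) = (p + 2)*(p + 3)*(p^2 - 3*p - 10) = (p - 5)*(p + 2)*(p + 3)*(p + 2)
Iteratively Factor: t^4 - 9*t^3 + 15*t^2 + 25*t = (t - 5)*(t^3 - 4*t^2 - 5*t) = (t - 5)^2*(t^2 + t) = (t - 5)^2*(t + 1)*(t)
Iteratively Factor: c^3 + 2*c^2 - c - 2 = (c + 1)*(c^2 + c - 2) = (c - 1)*(c + 1)*(c + 2)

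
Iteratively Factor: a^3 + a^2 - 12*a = (a)*(a^2 + a - 12) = a*(a + 4)*(a - 3)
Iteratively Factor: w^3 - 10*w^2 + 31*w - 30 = (w - 5)*(w^2 - 5*w + 6) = (w - 5)*(w - 3)*(w - 2)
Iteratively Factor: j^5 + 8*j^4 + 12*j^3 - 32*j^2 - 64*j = (j + 2)*(j^4 + 6*j^3 - 32*j) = (j + 2)*(j + 4)*(j^3 + 2*j^2 - 8*j) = j*(j + 2)*(j + 4)*(j^2 + 2*j - 8) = j*(j + 2)*(j + 4)^2*(j - 2)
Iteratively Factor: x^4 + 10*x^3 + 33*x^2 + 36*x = (x + 4)*(x^3 + 6*x^2 + 9*x) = (x + 3)*(x + 4)*(x^2 + 3*x) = (x + 3)^2*(x + 4)*(x)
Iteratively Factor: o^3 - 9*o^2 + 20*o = (o - 4)*(o^2 - 5*o) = (o - 5)*(o - 4)*(o)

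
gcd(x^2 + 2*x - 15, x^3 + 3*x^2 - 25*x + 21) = x - 3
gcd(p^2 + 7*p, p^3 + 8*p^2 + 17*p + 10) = 1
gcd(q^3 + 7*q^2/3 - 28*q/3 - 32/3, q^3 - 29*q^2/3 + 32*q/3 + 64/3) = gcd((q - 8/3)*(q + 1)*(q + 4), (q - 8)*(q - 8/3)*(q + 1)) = q^2 - 5*q/3 - 8/3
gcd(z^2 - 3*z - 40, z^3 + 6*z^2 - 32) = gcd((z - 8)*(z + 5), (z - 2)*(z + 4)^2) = 1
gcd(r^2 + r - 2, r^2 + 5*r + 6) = r + 2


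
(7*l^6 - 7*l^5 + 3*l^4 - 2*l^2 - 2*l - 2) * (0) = 0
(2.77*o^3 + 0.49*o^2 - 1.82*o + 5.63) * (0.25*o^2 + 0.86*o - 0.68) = 0.6925*o^5 + 2.5047*o^4 - 1.9172*o^3 - 0.4909*o^2 + 6.0794*o - 3.8284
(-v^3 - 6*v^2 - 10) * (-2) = 2*v^3 + 12*v^2 + 20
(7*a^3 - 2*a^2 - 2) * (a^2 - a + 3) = 7*a^5 - 9*a^4 + 23*a^3 - 8*a^2 + 2*a - 6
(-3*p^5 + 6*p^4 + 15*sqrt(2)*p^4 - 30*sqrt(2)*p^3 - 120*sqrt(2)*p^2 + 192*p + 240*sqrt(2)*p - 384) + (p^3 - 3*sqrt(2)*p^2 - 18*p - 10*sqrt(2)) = -3*p^5 + 6*p^4 + 15*sqrt(2)*p^4 - 30*sqrt(2)*p^3 + p^3 - 123*sqrt(2)*p^2 + 174*p + 240*sqrt(2)*p - 384 - 10*sqrt(2)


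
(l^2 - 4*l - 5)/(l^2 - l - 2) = (l - 5)/(l - 2)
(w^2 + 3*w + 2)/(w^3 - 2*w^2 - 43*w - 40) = (w + 2)/(w^2 - 3*w - 40)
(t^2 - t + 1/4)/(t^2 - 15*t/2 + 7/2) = (t - 1/2)/(t - 7)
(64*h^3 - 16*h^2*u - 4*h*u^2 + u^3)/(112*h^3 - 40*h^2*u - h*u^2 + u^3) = (4*h + u)/(7*h + u)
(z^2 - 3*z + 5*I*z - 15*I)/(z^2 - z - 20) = (z^2 + z*(-3 + 5*I) - 15*I)/(z^2 - z - 20)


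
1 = 1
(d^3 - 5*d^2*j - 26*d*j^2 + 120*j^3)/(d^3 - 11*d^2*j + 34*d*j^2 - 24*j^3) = (d + 5*j)/(d - j)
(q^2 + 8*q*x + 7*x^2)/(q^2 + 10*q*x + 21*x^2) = (q + x)/(q + 3*x)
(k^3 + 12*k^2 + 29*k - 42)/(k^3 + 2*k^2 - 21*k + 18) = (k + 7)/(k - 3)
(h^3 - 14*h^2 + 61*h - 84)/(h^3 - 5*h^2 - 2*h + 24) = (h - 7)/(h + 2)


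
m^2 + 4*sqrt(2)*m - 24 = (m - 2*sqrt(2))*(m + 6*sqrt(2))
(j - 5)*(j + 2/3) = j^2 - 13*j/3 - 10/3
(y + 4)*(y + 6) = y^2 + 10*y + 24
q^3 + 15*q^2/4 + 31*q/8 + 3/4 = (q + 1/4)*(q + 3/2)*(q + 2)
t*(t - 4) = t^2 - 4*t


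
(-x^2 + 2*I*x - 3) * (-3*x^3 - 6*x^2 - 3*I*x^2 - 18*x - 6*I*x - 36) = 3*x^5 + 6*x^4 - 3*I*x^4 + 33*x^3 - 6*I*x^3 + 66*x^2 - 27*I*x^2 + 54*x - 54*I*x + 108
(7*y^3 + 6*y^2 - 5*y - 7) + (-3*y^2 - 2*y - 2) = 7*y^3 + 3*y^2 - 7*y - 9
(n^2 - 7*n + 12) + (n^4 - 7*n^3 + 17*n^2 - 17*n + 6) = n^4 - 7*n^3 + 18*n^2 - 24*n + 18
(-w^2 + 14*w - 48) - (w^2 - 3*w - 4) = -2*w^2 + 17*w - 44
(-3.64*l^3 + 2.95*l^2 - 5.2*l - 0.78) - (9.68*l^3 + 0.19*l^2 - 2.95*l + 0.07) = -13.32*l^3 + 2.76*l^2 - 2.25*l - 0.85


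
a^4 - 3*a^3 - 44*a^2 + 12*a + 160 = (a - 8)*(a - 2)*(a + 2)*(a + 5)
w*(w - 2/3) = w^2 - 2*w/3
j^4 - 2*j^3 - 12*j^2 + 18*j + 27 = (j - 3)^2*(j + 1)*(j + 3)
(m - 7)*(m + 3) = m^2 - 4*m - 21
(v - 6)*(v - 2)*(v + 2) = v^3 - 6*v^2 - 4*v + 24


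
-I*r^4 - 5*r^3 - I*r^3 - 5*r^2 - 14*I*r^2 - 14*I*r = r*(r - 7*I)*(r + 2*I)*(-I*r - I)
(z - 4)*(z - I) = z^2 - 4*z - I*z + 4*I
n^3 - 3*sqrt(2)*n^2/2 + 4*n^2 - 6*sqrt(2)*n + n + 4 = (n + 4)*(n - sqrt(2))*(n - sqrt(2)/2)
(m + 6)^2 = m^2 + 12*m + 36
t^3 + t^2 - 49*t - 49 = (t - 7)*(t + 1)*(t + 7)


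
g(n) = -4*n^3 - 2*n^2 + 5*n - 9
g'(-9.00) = -931.00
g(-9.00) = 2700.00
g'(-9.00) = -931.00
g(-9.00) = 2700.00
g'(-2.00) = -35.00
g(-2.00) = 5.00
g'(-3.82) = -154.83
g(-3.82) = 165.69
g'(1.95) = -48.43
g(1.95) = -36.51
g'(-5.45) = -329.63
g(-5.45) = 551.86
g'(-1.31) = -10.35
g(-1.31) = -9.99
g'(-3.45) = -124.03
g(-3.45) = 114.20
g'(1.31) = -20.83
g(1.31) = -14.87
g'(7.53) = -705.53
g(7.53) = -1792.58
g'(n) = -12*n^2 - 4*n + 5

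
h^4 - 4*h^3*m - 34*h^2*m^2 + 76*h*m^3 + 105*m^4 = (h - 7*m)*(h - 3*m)*(h + m)*(h + 5*m)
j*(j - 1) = j^2 - j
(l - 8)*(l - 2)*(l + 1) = l^3 - 9*l^2 + 6*l + 16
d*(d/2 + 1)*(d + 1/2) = d^3/2 + 5*d^2/4 + d/2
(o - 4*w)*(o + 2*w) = o^2 - 2*o*w - 8*w^2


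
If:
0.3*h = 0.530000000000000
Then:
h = 1.77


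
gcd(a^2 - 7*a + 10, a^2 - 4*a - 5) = a - 5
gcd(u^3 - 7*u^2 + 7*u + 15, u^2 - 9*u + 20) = u - 5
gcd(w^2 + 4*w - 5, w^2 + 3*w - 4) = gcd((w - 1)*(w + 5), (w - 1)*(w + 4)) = w - 1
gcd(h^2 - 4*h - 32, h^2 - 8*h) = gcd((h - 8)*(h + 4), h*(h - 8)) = h - 8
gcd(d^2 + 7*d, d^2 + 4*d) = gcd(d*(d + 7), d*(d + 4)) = d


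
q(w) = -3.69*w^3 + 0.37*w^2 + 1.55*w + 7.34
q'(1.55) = -23.90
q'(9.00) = -888.46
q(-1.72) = 24.54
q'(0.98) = -8.36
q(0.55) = 7.69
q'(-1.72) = -32.47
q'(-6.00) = -401.41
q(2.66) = -55.37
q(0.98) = 5.74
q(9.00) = -2638.75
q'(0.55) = -1.39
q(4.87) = -402.54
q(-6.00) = 808.40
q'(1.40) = -19.11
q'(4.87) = -257.39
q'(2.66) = -74.81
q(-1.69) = 23.59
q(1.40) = 0.11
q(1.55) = -3.11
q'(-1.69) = -31.32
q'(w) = -11.07*w^2 + 0.74*w + 1.55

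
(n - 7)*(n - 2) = n^2 - 9*n + 14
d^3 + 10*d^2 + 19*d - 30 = (d - 1)*(d + 5)*(d + 6)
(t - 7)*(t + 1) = t^2 - 6*t - 7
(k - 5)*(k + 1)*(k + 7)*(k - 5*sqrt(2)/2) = k^4 - 5*sqrt(2)*k^3/2 + 3*k^3 - 33*k^2 - 15*sqrt(2)*k^2/2 - 35*k + 165*sqrt(2)*k/2 + 175*sqrt(2)/2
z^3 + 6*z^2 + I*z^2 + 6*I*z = z*(z + 6)*(z + I)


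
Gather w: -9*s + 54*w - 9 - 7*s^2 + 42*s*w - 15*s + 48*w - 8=-7*s^2 - 24*s + w*(42*s + 102) - 17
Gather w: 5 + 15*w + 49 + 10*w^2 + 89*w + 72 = 10*w^2 + 104*w + 126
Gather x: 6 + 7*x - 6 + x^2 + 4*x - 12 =x^2 + 11*x - 12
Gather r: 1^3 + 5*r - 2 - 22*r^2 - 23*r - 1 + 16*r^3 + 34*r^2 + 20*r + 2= 16*r^3 + 12*r^2 + 2*r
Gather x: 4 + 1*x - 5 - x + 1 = 0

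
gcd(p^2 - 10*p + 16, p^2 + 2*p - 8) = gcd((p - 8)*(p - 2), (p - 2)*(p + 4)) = p - 2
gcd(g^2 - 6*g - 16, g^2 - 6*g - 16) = g^2 - 6*g - 16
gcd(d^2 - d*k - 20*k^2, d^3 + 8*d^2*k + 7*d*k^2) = 1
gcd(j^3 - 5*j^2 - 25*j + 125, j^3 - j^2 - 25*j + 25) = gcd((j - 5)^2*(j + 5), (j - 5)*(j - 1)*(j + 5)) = j^2 - 25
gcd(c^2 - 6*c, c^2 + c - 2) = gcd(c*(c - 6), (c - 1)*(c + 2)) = 1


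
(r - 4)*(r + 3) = r^2 - r - 12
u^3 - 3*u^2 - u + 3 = (u - 3)*(u - 1)*(u + 1)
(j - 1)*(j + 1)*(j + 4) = j^3 + 4*j^2 - j - 4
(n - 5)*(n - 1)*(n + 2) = n^3 - 4*n^2 - 7*n + 10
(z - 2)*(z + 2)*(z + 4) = z^3 + 4*z^2 - 4*z - 16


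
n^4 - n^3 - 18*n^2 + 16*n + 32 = (n - 4)*(n - 2)*(n + 1)*(n + 4)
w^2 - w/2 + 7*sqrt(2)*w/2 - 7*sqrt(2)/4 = (w - 1/2)*(w + 7*sqrt(2)/2)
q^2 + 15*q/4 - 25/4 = (q - 5/4)*(q + 5)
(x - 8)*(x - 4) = x^2 - 12*x + 32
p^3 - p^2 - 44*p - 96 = (p - 8)*(p + 3)*(p + 4)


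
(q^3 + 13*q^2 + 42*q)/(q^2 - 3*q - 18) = q*(q^2 + 13*q + 42)/(q^2 - 3*q - 18)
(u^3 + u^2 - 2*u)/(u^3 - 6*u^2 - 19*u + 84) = u*(u^2 + u - 2)/(u^3 - 6*u^2 - 19*u + 84)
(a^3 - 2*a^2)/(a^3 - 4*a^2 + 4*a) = a/(a - 2)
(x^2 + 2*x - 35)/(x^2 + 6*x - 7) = (x - 5)/(x - 1)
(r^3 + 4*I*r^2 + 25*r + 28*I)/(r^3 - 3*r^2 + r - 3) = (r^2 + 3*I*r + 28)/(r^2 - r*(3 + I) + 3*I)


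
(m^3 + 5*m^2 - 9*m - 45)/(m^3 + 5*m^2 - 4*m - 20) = (m^2 - 9)/(m^2 - 4)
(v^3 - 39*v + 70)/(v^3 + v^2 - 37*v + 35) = (v - 2)/(v - 1)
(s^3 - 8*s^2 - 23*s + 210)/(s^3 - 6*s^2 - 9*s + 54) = (s^2 - 2*s - 35)/(s^2 - 9)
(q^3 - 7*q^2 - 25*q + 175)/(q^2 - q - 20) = (q^2 - 2*q - 35)/(q + 4)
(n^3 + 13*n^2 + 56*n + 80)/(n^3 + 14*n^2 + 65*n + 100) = (n + 4)/(n + 5)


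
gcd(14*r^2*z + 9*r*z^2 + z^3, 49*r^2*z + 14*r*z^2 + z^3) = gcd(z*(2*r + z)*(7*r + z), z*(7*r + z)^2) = 7*r*z + z^2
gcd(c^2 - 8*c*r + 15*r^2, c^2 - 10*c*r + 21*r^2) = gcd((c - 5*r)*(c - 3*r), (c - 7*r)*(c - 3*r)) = -c + 3*r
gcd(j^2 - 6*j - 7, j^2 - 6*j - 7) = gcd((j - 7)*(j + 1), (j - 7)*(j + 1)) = j^2 - 6*j - 7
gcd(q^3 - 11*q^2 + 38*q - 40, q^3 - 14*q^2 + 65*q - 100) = q^2 - 9*q + 20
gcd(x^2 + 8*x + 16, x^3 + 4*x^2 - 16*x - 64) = x^2 + 8*x + 16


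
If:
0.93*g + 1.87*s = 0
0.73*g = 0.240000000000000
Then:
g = 0.33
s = -0.16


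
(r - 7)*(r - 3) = r^2 - 10*r + 21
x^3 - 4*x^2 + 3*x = x*(x - 3)*(x - 1)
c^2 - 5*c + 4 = (c - 4)*(c - 1)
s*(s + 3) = s^2 + 3*s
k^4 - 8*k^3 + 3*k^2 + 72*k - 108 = (k - 6)*(k - 3)*(k - 2)*(k + 3)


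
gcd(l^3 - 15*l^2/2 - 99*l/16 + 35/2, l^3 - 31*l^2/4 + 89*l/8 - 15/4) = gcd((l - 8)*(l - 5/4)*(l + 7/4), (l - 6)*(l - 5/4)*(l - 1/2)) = l - 5/4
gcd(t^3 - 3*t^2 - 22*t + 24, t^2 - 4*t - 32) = t + 4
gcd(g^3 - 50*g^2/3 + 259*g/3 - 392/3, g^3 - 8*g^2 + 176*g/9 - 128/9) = g - 8/3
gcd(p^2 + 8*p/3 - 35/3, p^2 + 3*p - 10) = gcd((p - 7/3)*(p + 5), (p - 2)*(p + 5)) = p + 5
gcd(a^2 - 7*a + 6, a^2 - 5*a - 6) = a - 6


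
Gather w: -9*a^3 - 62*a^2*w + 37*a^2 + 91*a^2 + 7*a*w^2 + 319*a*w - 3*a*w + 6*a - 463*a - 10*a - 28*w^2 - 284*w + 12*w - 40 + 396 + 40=-9*a^3 + 128*a^2 - 467*a + w^2*(7*a - 28) + w*(-62*a^2 + 316*a - 272) + 396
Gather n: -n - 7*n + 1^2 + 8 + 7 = 16 - 8*n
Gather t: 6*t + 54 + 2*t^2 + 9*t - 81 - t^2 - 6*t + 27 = t^2 + 9*t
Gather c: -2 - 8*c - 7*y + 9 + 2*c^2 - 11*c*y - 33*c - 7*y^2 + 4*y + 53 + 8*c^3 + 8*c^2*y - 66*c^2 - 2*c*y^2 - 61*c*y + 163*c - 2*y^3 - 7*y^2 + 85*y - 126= 8*c^3 + c^2*(8*y - 64) + c*(-2*y^2 - 72*y + 122) - 2*y^3 - 14*y^2 + 82*y - 66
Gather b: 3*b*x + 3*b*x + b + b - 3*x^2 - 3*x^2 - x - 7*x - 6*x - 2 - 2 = b*(6*x + 2) - 6*x^2 - 14*x - 4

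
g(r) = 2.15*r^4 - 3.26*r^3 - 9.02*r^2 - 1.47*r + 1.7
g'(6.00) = 1395.81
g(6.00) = 1750.40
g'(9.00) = 5313.39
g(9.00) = 10987.46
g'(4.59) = 541.32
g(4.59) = 443.98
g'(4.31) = 427.65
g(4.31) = 308.71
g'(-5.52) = -1646.38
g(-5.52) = 2279.45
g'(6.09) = 1468.40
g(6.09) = 1879.27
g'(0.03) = -2.02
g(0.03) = 1.65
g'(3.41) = 164.30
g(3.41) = 53.24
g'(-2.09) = -85.00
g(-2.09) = 36.16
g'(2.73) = 51.37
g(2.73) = -16.44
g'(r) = 8.6*r^3 - 9.78*r^2 - 18.04*r - 1.47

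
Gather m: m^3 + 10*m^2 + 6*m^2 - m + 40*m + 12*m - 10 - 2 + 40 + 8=m^3 + 16*m^2 + 51*m + 36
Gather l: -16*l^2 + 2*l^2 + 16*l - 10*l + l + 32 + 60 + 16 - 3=-14*l^2 + 7*l + 105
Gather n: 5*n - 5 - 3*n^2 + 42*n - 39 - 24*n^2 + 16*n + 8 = -27*n^2 + 63*n - 36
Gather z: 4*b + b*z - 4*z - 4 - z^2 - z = 4*b - z^2 + z*(b - 5) - 4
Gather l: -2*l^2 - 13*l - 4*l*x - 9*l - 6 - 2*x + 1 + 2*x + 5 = -2*l^2 + l*(-4*x - 22)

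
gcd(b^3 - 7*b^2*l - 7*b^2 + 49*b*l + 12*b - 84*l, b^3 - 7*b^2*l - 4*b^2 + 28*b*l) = b^2 - 7*b*l - 4*b + 28*l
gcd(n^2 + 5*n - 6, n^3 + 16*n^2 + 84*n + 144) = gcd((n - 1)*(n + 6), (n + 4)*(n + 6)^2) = n + 6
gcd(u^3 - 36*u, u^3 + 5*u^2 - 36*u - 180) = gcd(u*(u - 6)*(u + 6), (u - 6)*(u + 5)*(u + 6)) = u^2 - 36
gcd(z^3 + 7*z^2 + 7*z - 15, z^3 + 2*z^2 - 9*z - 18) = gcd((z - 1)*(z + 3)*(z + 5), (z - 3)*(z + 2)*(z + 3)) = z + 3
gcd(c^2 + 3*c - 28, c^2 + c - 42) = c + 7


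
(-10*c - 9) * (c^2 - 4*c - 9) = -10*c^3 + 31*c^2 + 126*c + 81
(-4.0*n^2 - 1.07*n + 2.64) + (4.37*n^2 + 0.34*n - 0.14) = 0.37*n^2 - 0.73*n + 2.5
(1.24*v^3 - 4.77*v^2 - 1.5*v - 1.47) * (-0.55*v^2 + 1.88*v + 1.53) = -0.682*v^5 + 4.9547*v^4 - 6.2454*v^3 - 9.3096*v^2 - 5.0586*v - 2.2491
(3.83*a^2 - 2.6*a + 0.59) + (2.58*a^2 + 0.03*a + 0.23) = 6.41*a^2 - 2.57*a + 0.82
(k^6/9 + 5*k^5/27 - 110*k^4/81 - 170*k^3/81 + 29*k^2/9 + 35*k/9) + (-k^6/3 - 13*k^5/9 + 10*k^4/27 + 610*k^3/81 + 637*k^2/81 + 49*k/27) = -2*k^6/9 - 34*k^5/27 - 80*k^4/81 + 440*k^3/81 + 898*k^2/81 + 154*k/27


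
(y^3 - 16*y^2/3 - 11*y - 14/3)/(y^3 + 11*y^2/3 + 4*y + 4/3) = (y - 7)/(y + 2)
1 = 1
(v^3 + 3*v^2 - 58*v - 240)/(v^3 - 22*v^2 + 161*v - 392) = (v^2 + 11*v + 30)/(v^2 - 14*v + 49)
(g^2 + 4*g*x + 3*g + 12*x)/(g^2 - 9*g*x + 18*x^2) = (g^2 + 4*g*x + 3*g + 12*x)/(g^2 - 9*g*x + 18*x^2)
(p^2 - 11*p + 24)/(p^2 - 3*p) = (p - 8)/p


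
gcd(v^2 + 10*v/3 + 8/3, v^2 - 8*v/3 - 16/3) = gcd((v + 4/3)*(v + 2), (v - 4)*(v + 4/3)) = v + 4/3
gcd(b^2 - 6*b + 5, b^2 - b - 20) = b - 5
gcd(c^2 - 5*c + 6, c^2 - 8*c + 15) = c - 3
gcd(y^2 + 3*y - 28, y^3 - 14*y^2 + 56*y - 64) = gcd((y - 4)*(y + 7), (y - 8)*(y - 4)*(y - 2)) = y - 4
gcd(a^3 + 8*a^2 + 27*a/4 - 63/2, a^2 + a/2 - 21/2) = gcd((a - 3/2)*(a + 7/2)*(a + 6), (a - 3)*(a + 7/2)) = a + 7/2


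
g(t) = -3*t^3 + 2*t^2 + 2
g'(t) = -9*t^2 + 4*t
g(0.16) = 2.04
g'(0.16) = 0.41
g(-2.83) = 86.01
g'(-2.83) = -83.40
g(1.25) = -0.73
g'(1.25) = -9.06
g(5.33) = -395.44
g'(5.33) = -234.36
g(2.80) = -48.18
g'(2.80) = -59.36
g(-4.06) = 235.74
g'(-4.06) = -164.59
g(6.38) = -695.67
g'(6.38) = -340.82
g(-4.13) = 247.45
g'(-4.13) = -170.03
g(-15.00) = 10577.00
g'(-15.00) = -2085.00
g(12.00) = -4894.00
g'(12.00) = -1248.00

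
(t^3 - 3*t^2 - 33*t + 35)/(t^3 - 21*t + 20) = (t - 7)/(t - 4)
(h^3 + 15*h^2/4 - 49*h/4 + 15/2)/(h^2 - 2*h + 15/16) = 4*(h^2 + 5*h - 6)/(4*h - 3)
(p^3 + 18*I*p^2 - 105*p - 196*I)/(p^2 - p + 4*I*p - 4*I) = (p^2 + 14*I*p - 49)/(p - 1)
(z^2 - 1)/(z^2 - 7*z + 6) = (z + 1)/(z - 6)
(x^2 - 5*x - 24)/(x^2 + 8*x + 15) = (x - 8)/(x + 5)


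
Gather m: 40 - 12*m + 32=72 - 12*m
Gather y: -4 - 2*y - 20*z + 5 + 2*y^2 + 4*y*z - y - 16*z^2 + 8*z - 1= 2*y^2 + y*(4*z - 3) - 16*z^2 - 12*z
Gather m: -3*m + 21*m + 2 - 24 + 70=18*m + 48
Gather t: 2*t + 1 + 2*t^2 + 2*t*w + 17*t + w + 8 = 2*t^2 + t*(2*w + 19) + w + 9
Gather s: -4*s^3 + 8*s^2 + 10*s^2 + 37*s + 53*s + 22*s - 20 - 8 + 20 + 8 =-4*s^3 + 18*s^2 + 112*s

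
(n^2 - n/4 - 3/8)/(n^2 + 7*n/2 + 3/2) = (n - 3/4)/(n + 3)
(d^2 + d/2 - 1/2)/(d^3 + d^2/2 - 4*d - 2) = (2*d^2 + d - 1)/(2*d^3 + d^2 - 8*d - 4)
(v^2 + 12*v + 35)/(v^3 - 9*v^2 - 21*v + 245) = (v + 7)/(v^2 - 14*v + 49)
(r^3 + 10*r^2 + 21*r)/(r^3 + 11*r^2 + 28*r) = (r + 3)/(r + 4)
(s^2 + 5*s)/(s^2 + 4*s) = (s + 5)/(s + 4)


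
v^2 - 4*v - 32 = (v - 8)*(v + 4)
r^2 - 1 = (r - 1)*(r + 1)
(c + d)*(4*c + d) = 4*c^2 + 5*c*d + d^2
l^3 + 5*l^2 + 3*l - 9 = (l - 1)*(l + 3)^2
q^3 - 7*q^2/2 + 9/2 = (q - 3)*(q - 3/2)*(q + 1)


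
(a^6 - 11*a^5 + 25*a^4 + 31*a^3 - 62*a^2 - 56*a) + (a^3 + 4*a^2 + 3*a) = a^6 - 11*a^5 + 25*a^4 + 32*a^3 - 58*a^2 - 53*a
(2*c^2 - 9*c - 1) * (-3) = -6*c^2 + 27*c + 3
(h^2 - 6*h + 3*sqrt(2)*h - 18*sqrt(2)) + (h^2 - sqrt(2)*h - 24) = 2*h^2 - 6*h + 2*sqrt(2)*h - 18*sqrt(2) - 24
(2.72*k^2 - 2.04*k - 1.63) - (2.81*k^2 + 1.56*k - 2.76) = -0.0899999999999999*k^2 - 3.6*k + 1.13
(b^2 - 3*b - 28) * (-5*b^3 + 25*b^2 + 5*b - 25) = -5*b^5 + 40*b^4 + 70*b^3 - 740*b^2 - 65*b + 700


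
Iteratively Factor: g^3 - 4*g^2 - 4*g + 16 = (g + 2)*(g^2 - 6*g + 8) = (g - 2)*(g + 2)*(g - 4)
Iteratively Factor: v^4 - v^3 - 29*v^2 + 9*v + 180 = (v + 3)*(v^3 - 4*v^2 - 17*v + 60) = (v - 3)*(v + 3)*(v^2 - v - 20) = (v - 3)*(v + 3)*(v + 4)*(v - 5)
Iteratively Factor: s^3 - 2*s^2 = (s)*(s^2 - 2*s) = s*(s - 2)*(s)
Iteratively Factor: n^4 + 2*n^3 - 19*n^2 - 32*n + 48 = (n + 4)*(n^3 - 2*n^2 - 11*n + 12) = (n + 3)*(n + 4)*(n^2 - 5*n + 4) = (n - 1)*(n + 3)*(n + 4)*(n - 4)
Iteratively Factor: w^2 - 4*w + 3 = (w - 3)*(w - 1)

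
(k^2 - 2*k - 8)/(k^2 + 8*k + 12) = (k - 4)/(k + 6)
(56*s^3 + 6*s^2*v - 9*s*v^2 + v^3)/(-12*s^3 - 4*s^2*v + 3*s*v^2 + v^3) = (-28*s^2 + 11*s*v - v^2)/(6*s^2 - s*v - v^2)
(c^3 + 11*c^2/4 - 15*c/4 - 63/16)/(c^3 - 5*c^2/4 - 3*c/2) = (c^2 + 2*c - 21/4)/(c*(c - 2))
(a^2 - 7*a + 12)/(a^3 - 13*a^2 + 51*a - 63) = (a - 4)/(a^2 - 10*a + 21)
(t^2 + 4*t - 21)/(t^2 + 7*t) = (t - 3)/t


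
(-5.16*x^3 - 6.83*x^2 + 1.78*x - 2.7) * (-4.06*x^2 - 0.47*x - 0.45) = 20.9496*x^5 + 30.155*x^4 - 1.6947*x^3 + 13.1989*x^2 + 0.468*x + 1.215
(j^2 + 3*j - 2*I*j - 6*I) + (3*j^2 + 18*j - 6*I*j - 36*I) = 4*j^2 + 21*j - 8*I*j - 42*I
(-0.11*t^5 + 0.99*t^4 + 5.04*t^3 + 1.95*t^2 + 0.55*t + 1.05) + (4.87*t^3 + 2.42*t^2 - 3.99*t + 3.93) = -0.11*t^5 + 0.99*t^4 + 9.91*t^3 + 4.37*t^2 - 3.44*t + 4.98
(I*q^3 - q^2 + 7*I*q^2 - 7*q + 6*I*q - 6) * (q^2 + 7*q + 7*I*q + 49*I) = I*q^5 - 8*q^4 + 14*I*q^4 - 112*q^3 + 48*I*q^3 - 440*q^2 - 56*I*q^2 - 336*q - 385*I*q - 294*I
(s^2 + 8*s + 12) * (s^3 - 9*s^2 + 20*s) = s^5 - s^4 - 40*s^3 + 52*s^2 + 240*s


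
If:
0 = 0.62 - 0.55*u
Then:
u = 1.13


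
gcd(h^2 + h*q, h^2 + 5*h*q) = h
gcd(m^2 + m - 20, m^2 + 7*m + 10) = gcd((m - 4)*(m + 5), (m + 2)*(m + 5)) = m + 5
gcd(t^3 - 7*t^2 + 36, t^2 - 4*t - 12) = t^2 - 4*t - 12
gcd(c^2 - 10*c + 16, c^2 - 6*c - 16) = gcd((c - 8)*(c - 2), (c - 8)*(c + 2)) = c - 8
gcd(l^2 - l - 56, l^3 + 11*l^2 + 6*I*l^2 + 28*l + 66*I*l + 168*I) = l + 7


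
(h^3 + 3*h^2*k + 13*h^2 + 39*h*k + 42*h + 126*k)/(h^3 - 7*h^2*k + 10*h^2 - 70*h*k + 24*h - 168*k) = (h^2 + 3*h*k + 7*h + 21*k)/(h^2 - 7*h*k + 4*h - 28*k)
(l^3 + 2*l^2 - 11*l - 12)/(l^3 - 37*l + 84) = (l^2 + 5*l + 4)/(l^2 + 3*l - 28)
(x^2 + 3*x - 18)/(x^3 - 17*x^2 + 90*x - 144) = (x + 6)/(x^2 - 14*x + 48)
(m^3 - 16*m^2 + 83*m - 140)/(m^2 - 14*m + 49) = (m^2 - 9*m + 20)/(m - 7)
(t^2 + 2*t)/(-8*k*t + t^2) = (t + 2)/(-8*k + t)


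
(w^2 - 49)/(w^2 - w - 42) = (w + 7)/(w + 6)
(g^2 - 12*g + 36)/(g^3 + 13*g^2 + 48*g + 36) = (g^2 - 12*g + 36)/(g^3 + 13*g^2 + 48*g + 36)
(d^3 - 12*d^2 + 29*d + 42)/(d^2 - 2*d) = (d^3 - 12*d^2 + 29*d + 42)/(d*(d - 2))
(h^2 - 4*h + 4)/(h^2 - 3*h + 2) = (h - 2)/(h - 1)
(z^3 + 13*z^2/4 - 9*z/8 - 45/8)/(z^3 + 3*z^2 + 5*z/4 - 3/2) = (4*z^2 + 7*z - 15)/(2*(2*z^2 + 3*z - 2))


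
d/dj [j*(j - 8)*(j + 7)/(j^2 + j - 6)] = (j^4 + 2*j^3 + 37*j^2 + 12*j + 336)/(j^4 + 2*j^3 - 11*j^2 - 12*j + 36)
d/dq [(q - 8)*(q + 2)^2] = (q + 2)*(3*q - 14)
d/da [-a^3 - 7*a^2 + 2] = a*(-3*a - 14)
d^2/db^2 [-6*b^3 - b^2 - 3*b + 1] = -36*b - 2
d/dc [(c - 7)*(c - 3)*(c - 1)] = 3*c^2 - 22*c + 31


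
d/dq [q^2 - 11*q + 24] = 2*q - 11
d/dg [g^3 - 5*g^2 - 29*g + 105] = 3*g^2 - 10*g - 29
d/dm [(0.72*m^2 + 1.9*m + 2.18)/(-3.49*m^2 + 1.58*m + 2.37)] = (7.7686*m^2 + 18.6292*m + 1.0586)/(12.1801*m^4 - 11.0284*m^3 - 14.0462*m^2 + 7.4892*m + 5.6169)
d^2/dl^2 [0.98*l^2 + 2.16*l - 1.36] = 1.96000000000000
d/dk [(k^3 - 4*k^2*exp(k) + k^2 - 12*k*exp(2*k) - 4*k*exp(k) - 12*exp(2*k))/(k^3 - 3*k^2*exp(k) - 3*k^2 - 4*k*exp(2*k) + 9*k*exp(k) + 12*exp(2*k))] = ((-k^3 + 4*k^2*exp(k) - k^2 + 12*k*exp(2*k) + 4*k*exp(k) + 12*exp(2*k))*(-3*k^2*exp(k) + 3*k^2 - 8*k*exp(2*k) + 3*k*exp(k) - 6*k + 20*exp(2*k) + 9*exp(k)) + (k^3 - 3*k^2*exp(k) - 3*k^2 - 4*k*exp(2*k) + 9*k*exp(k) + 12*exp(2*k))*(-4*k^2*exp(k) + 3*k^2 - 24*k*exp(2*k) - 12*k*exp(k) + 2*k - 36*exp(2*k) - 4*exp(k)))/(k^3 - 3*k^2*exp(k) - 3*k^2 - 4*k*exp(2*k) + 9*k*exp(k) + 12*exp(2*k))^2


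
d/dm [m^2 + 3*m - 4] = 2*m + 3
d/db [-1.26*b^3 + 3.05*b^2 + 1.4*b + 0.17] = -3.78*b^2 + 6.1*b + 1.4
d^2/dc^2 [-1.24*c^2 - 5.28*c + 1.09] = -2.48000000000000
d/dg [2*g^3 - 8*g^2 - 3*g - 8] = 6*g^2 - 16*g - 3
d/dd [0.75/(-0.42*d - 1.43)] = 0.315/(0.42*d + 1.43)^2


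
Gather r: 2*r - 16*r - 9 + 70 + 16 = 77 - 14*r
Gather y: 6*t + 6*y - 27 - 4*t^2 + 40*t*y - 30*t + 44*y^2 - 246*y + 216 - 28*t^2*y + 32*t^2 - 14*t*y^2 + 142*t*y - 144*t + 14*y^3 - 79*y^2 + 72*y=28*t^2 - 168*t + 14*y^3 + y^2*(-14*t - 35) + y*(-28*t^2 + 182*t - 168) + 189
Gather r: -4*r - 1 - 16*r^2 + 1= -16*r^2 - 4*r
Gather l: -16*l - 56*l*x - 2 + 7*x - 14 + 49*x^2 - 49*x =l*(-56*x - 16) + 49*x^2 - 42*x - 16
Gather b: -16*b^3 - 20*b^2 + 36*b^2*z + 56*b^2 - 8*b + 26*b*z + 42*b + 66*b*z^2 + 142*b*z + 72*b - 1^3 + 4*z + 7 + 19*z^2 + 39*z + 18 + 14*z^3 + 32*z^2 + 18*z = -16*b^3 + b^2*(36*z + 36) + b*(66*z^2 + 168*z + 106) + 14*z^3 + 51*z^2 + 61*z + 24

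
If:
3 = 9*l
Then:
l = 1/3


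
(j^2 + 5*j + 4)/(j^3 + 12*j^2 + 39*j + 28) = 1/(j + 7)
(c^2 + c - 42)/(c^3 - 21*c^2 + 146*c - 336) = (c + 7)/(c^2 - 15*c + 56)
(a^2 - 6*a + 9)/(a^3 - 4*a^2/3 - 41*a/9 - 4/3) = 9*(a - 3)/(9*a^2 + 15*a + 4)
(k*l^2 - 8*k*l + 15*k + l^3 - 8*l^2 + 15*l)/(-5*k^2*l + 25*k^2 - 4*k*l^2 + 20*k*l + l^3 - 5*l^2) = (3 - l)/(5*k - l)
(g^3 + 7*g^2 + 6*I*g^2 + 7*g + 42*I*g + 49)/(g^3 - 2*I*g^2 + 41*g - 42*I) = (g^2 + 7*g*(1 + I) + 49*I)/(g^2 - I*g + 42)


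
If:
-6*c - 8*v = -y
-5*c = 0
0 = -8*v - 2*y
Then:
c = 0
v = 0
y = 0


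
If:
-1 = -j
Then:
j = 1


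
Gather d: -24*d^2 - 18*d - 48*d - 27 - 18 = -24*d^2 - 66*d - 45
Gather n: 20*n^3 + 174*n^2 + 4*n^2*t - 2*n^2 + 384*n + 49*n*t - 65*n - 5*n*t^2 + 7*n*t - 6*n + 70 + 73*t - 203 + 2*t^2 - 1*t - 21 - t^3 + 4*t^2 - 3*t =20*n^3 + n^2*(4*t + 172) + n*(-5*t^2 + 56*t + 313) - t^3 + 6*t^2 + 69*t - 154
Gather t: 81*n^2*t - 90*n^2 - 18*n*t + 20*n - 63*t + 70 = -90*n^2 + 20*n + t*(81*n^2 - 18*n - 63) + 70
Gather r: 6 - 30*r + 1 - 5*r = 7 - 35*r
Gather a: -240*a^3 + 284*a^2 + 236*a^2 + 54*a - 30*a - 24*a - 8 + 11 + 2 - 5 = -240*a^3 + 520*a^2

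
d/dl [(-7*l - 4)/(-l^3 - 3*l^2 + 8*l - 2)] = (-14*l^3 - 33*l^2 - 24*l + 46)/(l^6 + 6*l^5 - 7*l^4 - 44*l^3 + 76*l^2 - 32*l + 4)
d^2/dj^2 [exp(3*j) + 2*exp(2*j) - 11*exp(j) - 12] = (9*exp(2*j) + 8*exp(j) - 11)*exp(j)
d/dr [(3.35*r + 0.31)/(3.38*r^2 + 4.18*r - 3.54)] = (11.323*r^2 + 14.003*r - (3.35*r + 0.31)*(6.76*r + 4.18) - 11.859)/(3.38*r^2 + 4.18*r - 3.54)^2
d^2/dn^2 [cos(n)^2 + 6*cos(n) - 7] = -6*cos(n) - 2*cos(2*n)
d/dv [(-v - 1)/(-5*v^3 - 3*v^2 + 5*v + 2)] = (5*v^3 + 3*v^2 - 5*v - (v + 1)*(15*v^2 + 6*v - 5) - 2)/(5*v^3 + 3*v^2 - 5*v - 2)^2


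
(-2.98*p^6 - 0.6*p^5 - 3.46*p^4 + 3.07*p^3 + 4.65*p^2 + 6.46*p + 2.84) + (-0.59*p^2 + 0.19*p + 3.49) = -2.98*p^6 - 0.6*p^5 - 3.46*p^4 + 3.07*p^3 + 4.06*p^2 + 6.65*p + 6.33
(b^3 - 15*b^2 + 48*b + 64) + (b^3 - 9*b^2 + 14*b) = 2*b^3 - 24*b^2 + 62*b + 64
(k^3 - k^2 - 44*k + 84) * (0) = 0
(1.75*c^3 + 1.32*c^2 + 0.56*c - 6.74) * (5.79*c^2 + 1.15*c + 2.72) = 10.1325*c^5 + 9.6553*c^4 + 9.5204*c^3 - 34.7902*c^2 - 6.2278*c - 18.3328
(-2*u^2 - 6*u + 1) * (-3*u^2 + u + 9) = 6*u^4 + 16*u^3 - 27*u^2 - 53*u + 9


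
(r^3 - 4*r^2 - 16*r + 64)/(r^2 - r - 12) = (r^2 - 16)/(r + 3)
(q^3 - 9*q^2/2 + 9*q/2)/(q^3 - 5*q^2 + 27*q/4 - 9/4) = 2*q/(2*q - 1)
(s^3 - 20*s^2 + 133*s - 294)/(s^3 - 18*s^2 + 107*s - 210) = (s - 7)/(s - 5)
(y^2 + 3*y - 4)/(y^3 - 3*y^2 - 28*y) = (y - 1)/(y*(y - 7))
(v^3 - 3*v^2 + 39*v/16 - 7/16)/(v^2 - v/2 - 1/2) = (16*v^2 - 32*v + 7)/(8*(2*v + 1))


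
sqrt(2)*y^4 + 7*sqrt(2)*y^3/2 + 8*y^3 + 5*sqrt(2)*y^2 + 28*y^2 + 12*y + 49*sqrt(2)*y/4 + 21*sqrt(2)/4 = (y + 1/2)*(y + 3)*(y + 7*sqrt(2)/2)*(sqrt(2)*y + 1)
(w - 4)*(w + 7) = w^2 + 3*w - 28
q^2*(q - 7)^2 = q^4 - 14*q^3 + 49*q^2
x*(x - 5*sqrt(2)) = x^2 - 5*sqrt(2)*x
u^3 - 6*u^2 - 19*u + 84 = (u - 7)*(u - 3)*(u + 4)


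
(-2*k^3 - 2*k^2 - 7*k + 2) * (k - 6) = -2*k^4 + 10*k^3 + 5*k^2 + 44*k - 12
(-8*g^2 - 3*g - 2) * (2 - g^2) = 8*g^4 + 3*g^3 - 14*g^2 - 6*g - 4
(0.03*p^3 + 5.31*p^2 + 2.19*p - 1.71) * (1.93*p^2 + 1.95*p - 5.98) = 0.0579*p^5 + 10.3068*p^4 + 14.4018*p^3 - 30.7836*p^2 - 16.4307*p + 10.2258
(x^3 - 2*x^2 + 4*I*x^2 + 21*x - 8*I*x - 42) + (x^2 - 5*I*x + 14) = x^3 - x^2 + 4*I*x^2 + 21*x - 13*I*x - 28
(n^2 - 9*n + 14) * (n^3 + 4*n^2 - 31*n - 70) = n^5 - 5*n^4 - 53*n^3 + 265*n^2 + 196*n - 980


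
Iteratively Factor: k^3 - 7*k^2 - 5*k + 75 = (k - 5)*(k^2 - 2*k - 15) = (k - 5)*(k + 3)*(k - 5)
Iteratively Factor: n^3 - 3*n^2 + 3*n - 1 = (n - 1)*(n^2 - 2*n + 1) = (n - 1)^2*(n - 1)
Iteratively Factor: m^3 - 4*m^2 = (m - 4)*(m^2) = m*(m - 4)*(m)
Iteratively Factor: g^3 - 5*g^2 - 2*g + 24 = (g - 3)*(g^2 - 2*g - 8) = (g - 4)*(g - 3)*(g + 2)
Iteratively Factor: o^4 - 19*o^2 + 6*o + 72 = (o - 3)*(o^3 + 3*o^2 - 10*o - 24) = (o - 3)*(o + 2)*(o^2 + o - 12) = (o - 3)*(o + 2)*(o + 4)*(o - 3)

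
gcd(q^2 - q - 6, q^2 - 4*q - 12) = q + 2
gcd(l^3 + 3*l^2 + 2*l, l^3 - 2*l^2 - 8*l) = l^2 + 2*l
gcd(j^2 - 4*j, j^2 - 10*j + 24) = j - 4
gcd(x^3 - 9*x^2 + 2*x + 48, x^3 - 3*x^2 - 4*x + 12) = x^2 - x - 6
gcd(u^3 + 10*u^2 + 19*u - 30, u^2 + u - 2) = u - 1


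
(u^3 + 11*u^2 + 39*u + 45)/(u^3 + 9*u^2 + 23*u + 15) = (u + 3)/(u + 1)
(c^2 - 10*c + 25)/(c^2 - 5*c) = (c - 5)/c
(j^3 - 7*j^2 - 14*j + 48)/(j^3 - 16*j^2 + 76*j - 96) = (j + 3)/(j - 6)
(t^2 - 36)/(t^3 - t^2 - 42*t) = (t - 6)/(t*(t - 7))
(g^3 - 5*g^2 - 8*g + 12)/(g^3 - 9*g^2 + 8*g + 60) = (g - 1)/(g - 5)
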